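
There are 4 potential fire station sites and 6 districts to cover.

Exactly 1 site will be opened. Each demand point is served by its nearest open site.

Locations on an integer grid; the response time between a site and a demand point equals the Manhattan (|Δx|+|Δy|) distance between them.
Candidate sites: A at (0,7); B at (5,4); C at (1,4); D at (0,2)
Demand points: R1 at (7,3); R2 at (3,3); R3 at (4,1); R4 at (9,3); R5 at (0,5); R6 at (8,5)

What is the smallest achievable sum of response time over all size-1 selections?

25

Open {B}.
  R1→B 3, R2→B 3, R3→B 4, R4→B 5, R5→B 6, R6→B 4  ⇒ total 25.
Compare {C}: total 35.
Compare {D}: total 41.
No size-1 selection does better; minimum is 25.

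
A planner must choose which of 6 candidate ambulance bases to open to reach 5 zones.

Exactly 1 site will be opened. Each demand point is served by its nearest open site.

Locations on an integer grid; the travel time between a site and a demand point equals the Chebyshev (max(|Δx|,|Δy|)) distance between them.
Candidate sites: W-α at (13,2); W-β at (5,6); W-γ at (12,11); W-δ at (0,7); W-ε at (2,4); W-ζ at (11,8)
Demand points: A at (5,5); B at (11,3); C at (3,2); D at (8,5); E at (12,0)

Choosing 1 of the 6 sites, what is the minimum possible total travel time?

Open {W-β}.
  A→W-β 1, B→W-β 6, C→W-β 4, D→W-β 3, E→W-β 7  ⇒ total 21.
Compare {W-α}: total 27.
Compare {W-ε}: total 30.
No size-1 selection does better; minimum is 21.

21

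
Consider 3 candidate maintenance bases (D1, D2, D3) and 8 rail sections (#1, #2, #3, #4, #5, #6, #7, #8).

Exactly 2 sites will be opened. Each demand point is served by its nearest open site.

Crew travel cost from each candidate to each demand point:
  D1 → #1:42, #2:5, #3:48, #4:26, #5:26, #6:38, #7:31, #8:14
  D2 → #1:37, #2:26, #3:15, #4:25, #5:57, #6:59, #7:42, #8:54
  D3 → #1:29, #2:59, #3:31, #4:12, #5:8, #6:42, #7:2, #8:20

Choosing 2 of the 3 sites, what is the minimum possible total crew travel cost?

Open {D1, D3}.
  #1→D3 29, #2→D1 5, #3→D3 31, #4→D3 12, #5→D3 8, #6→D1 38, #7→D3 2, #8→D1 14  ⇒ total 139.
Compare {D2, D3}: total 154.
Compare {D1, D2}: total 191.

139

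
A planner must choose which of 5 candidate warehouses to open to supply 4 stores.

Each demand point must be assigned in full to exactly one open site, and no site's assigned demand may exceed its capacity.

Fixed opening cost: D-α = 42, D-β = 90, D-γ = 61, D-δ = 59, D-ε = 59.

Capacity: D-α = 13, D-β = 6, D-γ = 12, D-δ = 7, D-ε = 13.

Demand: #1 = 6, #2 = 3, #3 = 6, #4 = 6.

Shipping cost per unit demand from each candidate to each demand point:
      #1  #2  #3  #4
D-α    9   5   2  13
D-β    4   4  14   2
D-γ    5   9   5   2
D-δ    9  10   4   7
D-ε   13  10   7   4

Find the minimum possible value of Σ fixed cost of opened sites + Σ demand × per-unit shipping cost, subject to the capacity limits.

Open {D-α, D-γ}; cheapest assignment that respects the capacities:
  D-α (cap 13, load 9): #2, #3 — cost 3×5 + 6×2 = 27
  D-γ (cap 12, load 12): #1, #4 — cost 6×5 + 6×2 = 42
  Shipping 69, fixed 103 → total 172.
  Any other capacity-feasible assignment to {D-α, D-γ} ships for at least 69.
Compare {D-α, D-ε}: its best feasible assignment gives total 221.
Compare {D-α, D-γ, D-δ}: its best feasible assignment gives total 231.
Every other set of open sites that can feasibly serve all demand totals ≥ 221 even under its best assignment. Minimum: 172.

172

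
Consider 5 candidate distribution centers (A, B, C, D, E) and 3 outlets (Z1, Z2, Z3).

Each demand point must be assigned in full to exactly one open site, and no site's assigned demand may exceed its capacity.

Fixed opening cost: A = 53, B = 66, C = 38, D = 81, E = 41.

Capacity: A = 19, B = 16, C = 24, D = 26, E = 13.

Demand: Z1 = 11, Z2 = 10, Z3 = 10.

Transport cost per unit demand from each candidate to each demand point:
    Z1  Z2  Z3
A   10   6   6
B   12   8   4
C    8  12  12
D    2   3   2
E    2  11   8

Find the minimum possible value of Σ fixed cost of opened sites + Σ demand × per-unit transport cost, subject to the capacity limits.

194

Open {D, E}; cheapest assignment that respects the capacities:
  D (cap 26, load 20): Z2, Z3 — cost 10×3 + 10×2 = 50
  E (cap 13, load 11): Z1 — cost 11×2 = 22
  Shipping 72, fixed 122 → total 194.
  Any other capacity-feasible assignment to {D, E} ships for at least 72.
Compare {C, D, E}: its best feasible assignment gives total 232.
Compare {A, D}: its best feasible assignment gives total 236.
Every other set of open sites that can feasibly serve all demand totals ≥ 232 even under its best assignment. Minimum: 194.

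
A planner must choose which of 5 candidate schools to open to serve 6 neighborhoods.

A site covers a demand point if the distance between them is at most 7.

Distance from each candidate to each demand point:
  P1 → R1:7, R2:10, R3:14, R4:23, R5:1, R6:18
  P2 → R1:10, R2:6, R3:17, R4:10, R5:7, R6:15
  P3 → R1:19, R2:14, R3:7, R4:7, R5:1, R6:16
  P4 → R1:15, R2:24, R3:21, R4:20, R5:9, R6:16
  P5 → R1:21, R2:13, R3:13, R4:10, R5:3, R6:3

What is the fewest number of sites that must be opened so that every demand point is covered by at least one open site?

4

Coverage sets (demand points within 7 of each site):
  P1: {R1, R5}
  P2: {R2, R5}
  P3: {R3, R4, R5}
  P4: {}
  P5: {R5, R6}
No 3 sites suffice: every size-3 union leaves at least one demand point uncovered.
But {P1, P2, P3, P5} covers everything, so the minimum is 4.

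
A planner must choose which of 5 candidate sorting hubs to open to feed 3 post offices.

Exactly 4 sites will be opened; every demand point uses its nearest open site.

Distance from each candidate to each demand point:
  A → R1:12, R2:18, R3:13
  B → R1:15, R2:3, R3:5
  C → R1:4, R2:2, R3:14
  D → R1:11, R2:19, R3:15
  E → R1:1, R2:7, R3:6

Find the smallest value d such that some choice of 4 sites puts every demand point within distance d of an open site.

Open {A, B, C, D}.
  Farthest demand point is R3 at distance 5 (to B); all others are ≤ 5.
With {A, B, C, E} the worst case is 5.
With {A, B, D, E} the worst case is 5.
No size-4 selection achieves below 5.

5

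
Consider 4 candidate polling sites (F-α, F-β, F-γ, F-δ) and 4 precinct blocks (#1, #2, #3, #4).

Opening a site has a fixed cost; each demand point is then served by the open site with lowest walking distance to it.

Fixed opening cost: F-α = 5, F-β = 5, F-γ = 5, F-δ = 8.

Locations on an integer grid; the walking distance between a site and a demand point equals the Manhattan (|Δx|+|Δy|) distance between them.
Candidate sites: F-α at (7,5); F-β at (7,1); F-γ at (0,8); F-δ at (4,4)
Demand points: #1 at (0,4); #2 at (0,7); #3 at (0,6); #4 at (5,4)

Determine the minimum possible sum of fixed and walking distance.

20

Open {F-α, F-γ}: assign each demand point to its cheapest open site.
  #1→F-γ 4, #2→F-γ 1, #3→F-γ 2, #4→F-α 3
  walking distance 10, fixed 10 → total 20.
Compare {F-γ}: walking distance 16 + fixed 5 = 21.
Compare {F-γ, F-δ}: walking distance 8 + fixed 13 = 21.
Compare {F-β, F-γ}: walking distance 12 + fixed 10 = 22.
All other subsets cost ≥ 21. Minimum total cost: 20.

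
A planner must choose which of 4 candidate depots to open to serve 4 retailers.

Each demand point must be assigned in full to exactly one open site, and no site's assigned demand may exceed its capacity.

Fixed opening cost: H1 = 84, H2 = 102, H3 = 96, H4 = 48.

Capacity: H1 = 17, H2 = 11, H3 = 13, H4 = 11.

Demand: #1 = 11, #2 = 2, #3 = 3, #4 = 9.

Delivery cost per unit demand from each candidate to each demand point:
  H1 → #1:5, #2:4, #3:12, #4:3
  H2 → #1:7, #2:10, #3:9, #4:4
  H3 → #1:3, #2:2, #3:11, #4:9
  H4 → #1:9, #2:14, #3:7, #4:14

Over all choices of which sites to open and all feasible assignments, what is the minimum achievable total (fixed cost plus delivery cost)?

280

Open {H1, H3}; cheapest assignment that respects the capacities:
  H1 (cap 17, load 12): #3, #4 — cost 3×12 + 9×3 = 63
  H3 (cap 13, load 13): #1, #2 — cost 11×3 + 2×2 = 37
  Shipping 100, fixed 180 → total 280.
  Any other capacity-feasible assignment to {H1, H3} ships for at least 100.
Compare {H1, H4}: its best feasible assignment gives total 302.
Compare {H1, H3, H4}: its best feasible assignment gives total 313.
Every other set of open sites that can feasibly serve all demand totals ≥ 302 even under its best assignment. Minimum: 280.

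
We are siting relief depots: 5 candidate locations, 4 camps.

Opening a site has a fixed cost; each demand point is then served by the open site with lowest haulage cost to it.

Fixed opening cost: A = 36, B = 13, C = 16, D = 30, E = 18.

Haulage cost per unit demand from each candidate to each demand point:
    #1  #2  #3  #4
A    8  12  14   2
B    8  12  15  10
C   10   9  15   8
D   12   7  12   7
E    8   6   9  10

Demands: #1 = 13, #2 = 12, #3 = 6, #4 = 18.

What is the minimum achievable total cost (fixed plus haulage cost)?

320

Open {A, E}: assign each demand point to its cheapest open site.
  #1→A 13×8=104, #2→E 12×6=72, #3→E 6×9=54, #4→A 18×2=36
  haulage cost 266, fixed 54 → total 320.
Compare {A, B, E}: haulage cost 266 + fixed 67 = 333.
Compare {A, C, E}: haulage cost 266 + fixed 70 = 336.
Compare {A, B, C, E}: haulage cost 266 + fixed 83 = 349.
All other subsets cost ≥ 333. Minimum total cost: 320.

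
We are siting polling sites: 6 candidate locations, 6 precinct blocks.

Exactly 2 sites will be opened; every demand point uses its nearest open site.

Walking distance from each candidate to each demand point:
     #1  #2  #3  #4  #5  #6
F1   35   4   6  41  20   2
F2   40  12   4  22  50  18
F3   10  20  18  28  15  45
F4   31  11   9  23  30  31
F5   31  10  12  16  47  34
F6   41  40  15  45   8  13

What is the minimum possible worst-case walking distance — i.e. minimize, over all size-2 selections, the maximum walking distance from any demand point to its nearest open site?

22

Open {F2, F3}.
  Farthest demand point is #4 at walking distance 22 (to F2); all others are ≤ 22.
With {F1, F3} the worst case is 28.
With {F3, F6} the worst case is 28.
No size-2 selection achieves below 22.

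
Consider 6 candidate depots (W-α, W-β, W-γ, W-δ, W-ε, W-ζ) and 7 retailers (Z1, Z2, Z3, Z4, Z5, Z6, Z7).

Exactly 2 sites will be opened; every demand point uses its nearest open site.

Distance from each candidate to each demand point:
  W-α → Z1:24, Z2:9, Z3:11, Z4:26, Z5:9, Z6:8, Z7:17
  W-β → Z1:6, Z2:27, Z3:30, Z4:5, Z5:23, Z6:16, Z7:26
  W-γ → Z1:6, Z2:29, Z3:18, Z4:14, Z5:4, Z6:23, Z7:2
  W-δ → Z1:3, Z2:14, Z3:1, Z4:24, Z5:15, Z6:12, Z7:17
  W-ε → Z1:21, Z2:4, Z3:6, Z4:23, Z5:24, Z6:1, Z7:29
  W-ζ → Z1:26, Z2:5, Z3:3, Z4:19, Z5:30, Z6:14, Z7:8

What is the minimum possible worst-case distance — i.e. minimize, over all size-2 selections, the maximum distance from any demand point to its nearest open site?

Open {W-α, W-γ}.
  Farthest demand point is Z4 at distance 14 (to W-γ); all others are ≤ 14.
With {W-γ, W-δ} the worst case is 14.
With {W-γ, W-ε} the worst case is 14.
No size-2 selection achieves below 14.

14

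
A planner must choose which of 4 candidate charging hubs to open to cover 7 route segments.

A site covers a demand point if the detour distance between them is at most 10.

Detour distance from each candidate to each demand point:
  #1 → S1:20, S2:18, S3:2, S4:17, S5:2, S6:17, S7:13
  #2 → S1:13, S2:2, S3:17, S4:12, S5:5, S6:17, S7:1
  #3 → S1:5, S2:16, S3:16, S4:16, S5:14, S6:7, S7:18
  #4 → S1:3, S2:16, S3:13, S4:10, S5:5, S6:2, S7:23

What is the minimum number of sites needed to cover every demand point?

Coverage sets (demand points within 10 of each site):
  #1: {S3, S5}
  #2: {S2, S5, S7}
  #3: {S1, S6}
  #4: {S1, S4, S5, S6}
No 2 sites suffice: every size-2 union leaves at least one demand point uncovered.
But {#1, #2, #4} covers everything, so the minimum is 3.

3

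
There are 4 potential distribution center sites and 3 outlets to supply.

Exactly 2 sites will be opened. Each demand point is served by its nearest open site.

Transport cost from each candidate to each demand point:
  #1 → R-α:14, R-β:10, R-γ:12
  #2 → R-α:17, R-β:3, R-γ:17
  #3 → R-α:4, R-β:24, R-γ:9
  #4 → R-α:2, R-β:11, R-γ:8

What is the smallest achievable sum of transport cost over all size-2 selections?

Open {#2, #4}.
  R-α→#4 2, R-β→#2 3, R-γ→#4 8  ⇒ total 13.
Compare {#2, #3}: total 16.
Compare {#1, #4}: total 20.
No size-2 selection does better; minimum is 13.

13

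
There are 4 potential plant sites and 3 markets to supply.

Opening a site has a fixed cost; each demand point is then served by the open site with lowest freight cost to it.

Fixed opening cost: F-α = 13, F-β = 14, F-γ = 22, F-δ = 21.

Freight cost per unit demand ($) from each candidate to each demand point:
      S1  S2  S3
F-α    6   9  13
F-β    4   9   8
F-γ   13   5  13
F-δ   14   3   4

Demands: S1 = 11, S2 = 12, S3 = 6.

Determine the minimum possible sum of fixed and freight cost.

Open {F-β, F-δ}: assign each demand point to its cheapest open site.
  S1→F-β 11×4=44, S2→F-δ 12×3=36, S3→F-δ 6×4=24
  freight cost 104, fixed 35 → total 139.
Compare {F-α, F-β, F-δ}: freight cost 104 + fixed 48 = 152.
Compare {F-α, F-δ}: freight cost 126 + fixed 34 = 160.
Compare {F-β, F-γ, F-δ}: freight cost 104 + fixed 57 = 161.
All other subsets cost ≥ 152. Minimum total cost: 139.

139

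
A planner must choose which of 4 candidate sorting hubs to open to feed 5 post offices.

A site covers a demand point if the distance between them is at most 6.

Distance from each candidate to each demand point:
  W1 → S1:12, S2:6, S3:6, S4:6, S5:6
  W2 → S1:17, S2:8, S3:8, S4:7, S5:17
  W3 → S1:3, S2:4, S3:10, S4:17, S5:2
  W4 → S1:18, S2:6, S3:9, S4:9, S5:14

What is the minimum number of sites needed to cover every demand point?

Coverage sets (demand points within 6 of each site):
  W1: {S2, S3, S4, S5}
  W2: {}
  W3: {S1, S2, S5}
  W4: {S2}
No single site covers all 5 demand points.
But {W1, W3} covers everything, so the minimum is 2.

2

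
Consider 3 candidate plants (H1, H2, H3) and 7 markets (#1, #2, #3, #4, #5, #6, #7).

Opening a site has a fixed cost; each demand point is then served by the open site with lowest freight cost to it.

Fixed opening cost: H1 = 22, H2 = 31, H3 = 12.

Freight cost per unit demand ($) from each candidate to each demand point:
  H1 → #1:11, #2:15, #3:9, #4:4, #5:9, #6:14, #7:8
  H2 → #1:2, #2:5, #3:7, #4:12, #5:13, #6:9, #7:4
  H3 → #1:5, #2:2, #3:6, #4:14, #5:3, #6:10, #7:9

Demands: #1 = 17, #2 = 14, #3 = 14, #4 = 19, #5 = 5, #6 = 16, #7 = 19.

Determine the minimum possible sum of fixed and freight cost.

522

Open {H1, H2, H3}: assign each demand point to its cheapest open site.
  #1→H2 17×2=34, #2→H3 14×2=28, #3→H3 14×6=84, #4→H1 19×4=76, #5→H3 5×3=15, #6→H2 16×9=144, #7→H2 19×4=76
  freight cost 457, fixed 65 → total 522.
Compare {H1, H2}: freight cost 543 + fixed 53 = 596.
Compare {H1, H3}: freight cost 600 + fixed 34 = 634.
Compare {H2, H3}: freight cost 609 + fixed 43 = 652.
All other subsets cost ≥ 596. Minimum total cost: 522.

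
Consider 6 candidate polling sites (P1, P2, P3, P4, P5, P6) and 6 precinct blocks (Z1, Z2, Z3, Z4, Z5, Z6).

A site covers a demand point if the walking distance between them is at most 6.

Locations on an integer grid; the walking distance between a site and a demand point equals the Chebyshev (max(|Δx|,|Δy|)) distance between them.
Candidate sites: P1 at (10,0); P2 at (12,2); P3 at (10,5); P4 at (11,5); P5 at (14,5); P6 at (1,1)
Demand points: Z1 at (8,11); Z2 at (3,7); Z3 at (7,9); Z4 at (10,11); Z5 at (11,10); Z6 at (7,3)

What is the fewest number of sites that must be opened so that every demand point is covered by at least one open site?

2

Coverage sets (demand points within 6 of each site):
  P1: {Z6}
  P2: {Z6}
  P3: {Z1, Z3, Z4, Z5, Z6}
  P4: {Z1, Z3, Z4, Z5, Z6}
  P5: {Z1, Z4, Z5}
  P6: {Z2, Z6}
No single site covers all 6 demand points.
But {P3, P6} covers everything, so the minimum is 2.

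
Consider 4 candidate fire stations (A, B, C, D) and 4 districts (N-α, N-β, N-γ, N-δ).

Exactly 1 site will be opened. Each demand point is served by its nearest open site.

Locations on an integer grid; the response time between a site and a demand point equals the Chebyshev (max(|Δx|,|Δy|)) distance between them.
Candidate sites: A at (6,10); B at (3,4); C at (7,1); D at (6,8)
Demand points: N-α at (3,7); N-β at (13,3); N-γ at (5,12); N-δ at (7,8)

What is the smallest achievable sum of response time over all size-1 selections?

Open {A}.
  N-α→A 3, N-β→A 7, N-γ→A 2, N-δ→A 2  ⇒ total 14.
Compare {D}: total 15.
Compare {B}: total 25.
No size-1 selection does better; minimum is 14.

14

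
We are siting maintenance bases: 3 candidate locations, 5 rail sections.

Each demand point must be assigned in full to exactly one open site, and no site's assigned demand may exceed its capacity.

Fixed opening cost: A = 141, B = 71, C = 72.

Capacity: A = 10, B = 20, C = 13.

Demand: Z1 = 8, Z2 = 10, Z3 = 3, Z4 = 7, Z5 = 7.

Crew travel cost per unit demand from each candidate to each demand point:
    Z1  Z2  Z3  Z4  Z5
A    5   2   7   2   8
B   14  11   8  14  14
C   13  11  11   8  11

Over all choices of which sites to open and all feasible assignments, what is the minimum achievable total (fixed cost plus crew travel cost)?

Open {A, B, C}; cheapest assignment that respects the capacities:
  A (cap 10, load 10): Z2 — cost 10×2 = 20
  B (cap 20, load 18): Z1, Z3, Z5 — cost 8×14 + 3×8 + 7×14 = 234
  C (cap 13, load 7): Z4 — cost 7×8 = 56
  Shipping 310, fixed 284 → total 594.
  Any other capacity-feasible assignment to {A, B, C} ships for at least 310.
Total demand is 35 and no other set of sites has combined capacity ≥ 35, so {A, B, C} is the only feasible choice of open sites. Minimum: 594.

594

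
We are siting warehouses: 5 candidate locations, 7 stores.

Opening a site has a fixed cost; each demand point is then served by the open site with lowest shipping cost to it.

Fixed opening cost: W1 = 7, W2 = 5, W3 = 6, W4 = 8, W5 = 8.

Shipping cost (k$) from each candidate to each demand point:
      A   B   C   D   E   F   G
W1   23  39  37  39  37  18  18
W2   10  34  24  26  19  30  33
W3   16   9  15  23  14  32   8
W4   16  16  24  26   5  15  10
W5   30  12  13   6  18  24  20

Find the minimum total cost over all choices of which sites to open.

92

Open {W2, W4, W5}: assign each demand point to its cheapest open site.
  A→W2 10, B→W5 12, C→W5 13, D→W5 6, E→W4 5, F→W4 15, G→W4 10
  shipping cost 71, fixed 21 → total 92.
Compare {W4, W5}: shipping cost 77 + fixed 16 = 93.
Compare {W2, W3, W4, W5}: shipping cost 66 + fixed 27 = 93.
Compare {W3, W4, W5}: shipping cost 72 + fixed 22 = 94.
All other subsets cost ≥ 93. Minimum total cost: 92.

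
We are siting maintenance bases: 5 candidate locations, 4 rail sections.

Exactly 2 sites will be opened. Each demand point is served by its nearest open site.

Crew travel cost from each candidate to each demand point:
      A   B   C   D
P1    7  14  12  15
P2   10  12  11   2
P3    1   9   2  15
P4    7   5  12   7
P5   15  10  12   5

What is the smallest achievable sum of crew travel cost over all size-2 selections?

Open {P2, P3}.
  A→P3 1, B→P3 9, C→P3 2, D→P2 2  ⇒ total 14.
Compare {P3, P4}: total 15.
Compare {P3, P5}: total 17.
No size-2 selection does better; minimum is 14.

14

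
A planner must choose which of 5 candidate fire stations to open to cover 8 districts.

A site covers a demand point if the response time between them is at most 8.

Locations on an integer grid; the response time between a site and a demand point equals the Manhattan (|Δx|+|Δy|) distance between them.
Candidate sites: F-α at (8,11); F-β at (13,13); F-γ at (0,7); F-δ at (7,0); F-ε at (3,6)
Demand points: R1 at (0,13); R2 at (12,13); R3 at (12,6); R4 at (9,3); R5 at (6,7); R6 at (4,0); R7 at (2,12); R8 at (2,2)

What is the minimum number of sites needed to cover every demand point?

Coverage sets (demand points within 8 of each site):
  F-α: {R2, R5, R7}
  F-β: {R2, R3}
  F-γ: {R1, R5, R7, R8}
  F-δ: {R4, R5, R6, R8}
  F-ε: {R5, R6, R7, R8}
No 2 sites suffice: every size-2 union leaves at least one demand point uncovered.
But {F-β, F-γ, F-δ} covers everything, so the minimum is 3.

3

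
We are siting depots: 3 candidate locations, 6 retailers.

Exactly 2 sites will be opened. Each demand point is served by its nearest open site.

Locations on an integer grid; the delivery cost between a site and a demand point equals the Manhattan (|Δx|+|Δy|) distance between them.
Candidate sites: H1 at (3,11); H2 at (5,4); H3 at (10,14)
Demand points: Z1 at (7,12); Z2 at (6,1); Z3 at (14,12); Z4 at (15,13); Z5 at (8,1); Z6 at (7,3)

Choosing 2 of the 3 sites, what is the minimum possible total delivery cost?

30

Open {H2, H3}.
  Z1→H3 5, Z2→H2 4, Z3→H3 6, Z4→H3 6, Z5→H2 6, Z6→H2 3  ⇒ total 30.
Compare {H1, H2}: total 44.
Compare {H1, H3}: total 57.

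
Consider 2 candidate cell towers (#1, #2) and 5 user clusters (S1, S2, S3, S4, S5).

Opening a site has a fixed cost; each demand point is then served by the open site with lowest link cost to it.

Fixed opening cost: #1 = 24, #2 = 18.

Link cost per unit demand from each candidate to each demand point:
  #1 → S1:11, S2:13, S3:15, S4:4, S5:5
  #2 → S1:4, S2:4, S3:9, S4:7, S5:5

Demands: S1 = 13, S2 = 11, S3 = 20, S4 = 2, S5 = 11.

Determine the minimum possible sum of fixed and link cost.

363

Open {#2}: assign each demand point to its cheapest open site.
  S1→#2 13×4=52, S2→#2 11×4=44, S3→#2 20×9=180, S4→#2 2×7=14, S5→#2 11×5=55
  link cost 345, fixed 18 → total 363.
Compare {#1, #2}: link cost 339 + fixed 42 = 381.
Compare {#1}: link cost 649 + fixed 24 = 673.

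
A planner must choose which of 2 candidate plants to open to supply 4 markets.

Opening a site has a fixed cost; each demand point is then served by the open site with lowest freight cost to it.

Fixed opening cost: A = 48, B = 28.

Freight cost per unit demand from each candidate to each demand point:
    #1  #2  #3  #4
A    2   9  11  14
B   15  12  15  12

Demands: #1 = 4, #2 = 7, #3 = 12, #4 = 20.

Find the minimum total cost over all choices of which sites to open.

Open {A, B}: assign each demand point to its cheapest open site.
  #1→A 4×2=8, #2→A 7×9=63, #3→A 12×11=132, #4→B 20×12=240
  freight cost 443, fixed 76 → total 519.
Compare {A}: freight cost 483 + fixed 48 = 531.
Compare {B}: freight cost 564 + fixed 28 = 592.

519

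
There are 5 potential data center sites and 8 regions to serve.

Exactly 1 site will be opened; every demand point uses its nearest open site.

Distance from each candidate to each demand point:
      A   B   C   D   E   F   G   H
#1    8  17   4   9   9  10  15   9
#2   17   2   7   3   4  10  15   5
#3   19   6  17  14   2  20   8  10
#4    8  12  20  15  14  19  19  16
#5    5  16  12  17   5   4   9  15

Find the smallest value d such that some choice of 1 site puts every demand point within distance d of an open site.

17

Open {#1}.
  Farthest demand point is B at distance 17 (to #1); all others are ≤ 17.
With {#2} the worst case is 17.
With {#5} the worst case is 17.
No size-1 selection achieves below 17.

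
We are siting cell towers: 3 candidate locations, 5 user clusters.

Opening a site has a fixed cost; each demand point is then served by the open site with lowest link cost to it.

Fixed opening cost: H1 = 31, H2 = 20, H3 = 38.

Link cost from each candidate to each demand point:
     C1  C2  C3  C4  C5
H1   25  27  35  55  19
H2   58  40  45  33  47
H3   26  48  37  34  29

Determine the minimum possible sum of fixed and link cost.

Open {H1, H2}: assign each demand point to its cheapest open site.
  C1→H1 25, C2→H1 27, C3→H1 35, C4→H2 33, C5→H1 19
  link cost 139, fixed 51 → total 190.
Compare {H1}: link cost 161 + fixed 31 = 192.
Compare {H1, H3}: link cost 140 + fixed 69 = 209.
Compare {H3}: link cost 174 + fixed 38 = 212.
All other subsets cost ≥ 192. Minimum total cost: 190.

190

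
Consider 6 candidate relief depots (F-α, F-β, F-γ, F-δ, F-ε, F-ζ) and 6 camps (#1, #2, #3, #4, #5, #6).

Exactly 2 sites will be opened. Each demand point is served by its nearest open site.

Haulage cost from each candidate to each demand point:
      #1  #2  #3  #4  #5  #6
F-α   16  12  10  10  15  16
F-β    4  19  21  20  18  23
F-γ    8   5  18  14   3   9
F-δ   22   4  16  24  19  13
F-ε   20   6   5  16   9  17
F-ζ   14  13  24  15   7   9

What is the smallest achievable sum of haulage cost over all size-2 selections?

44

Open {F-γ, F-ε}.
  #1→F-γ 8, #2→F-γ 5, #3→F-ε 5, #4→F-γ 14, #5→F-γ 3, #6→F-γ 9  ⇒ total 44.
Compare {F-α, F-γ}: total 45.
Compare {F-β, F-γ}: total 53.
No size-2 selection does better; minimum is 44.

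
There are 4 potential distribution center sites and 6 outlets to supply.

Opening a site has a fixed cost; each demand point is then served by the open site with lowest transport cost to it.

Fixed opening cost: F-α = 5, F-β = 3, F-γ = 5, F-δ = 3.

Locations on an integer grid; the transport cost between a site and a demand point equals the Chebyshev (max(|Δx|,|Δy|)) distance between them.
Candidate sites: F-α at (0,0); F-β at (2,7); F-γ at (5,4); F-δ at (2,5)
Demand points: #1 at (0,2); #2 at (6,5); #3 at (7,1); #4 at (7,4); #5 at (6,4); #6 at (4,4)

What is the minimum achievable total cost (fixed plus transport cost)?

Open {F-γ}: assign each demand point to its cheapest open site.
  #1→F-γ 5, #2→F-γ 1, #3→F-γ 3, #4→F-γ 2, #5→F-γ 1, #6→F-γ 1
  transport cost 13, fixed 5 → total 18.
Compare {F-γ, F-δ}: transport cost 11 + fixed 8 = 19.
Compare {F-α, F-γ}: transport cost 10 + fixed 10 = 20.
Compare {F-β, F-γ}: transport cost 13 + fixed 8 = 21.
All other subsets cost ≥ 19. Minimum total cost: 18.

18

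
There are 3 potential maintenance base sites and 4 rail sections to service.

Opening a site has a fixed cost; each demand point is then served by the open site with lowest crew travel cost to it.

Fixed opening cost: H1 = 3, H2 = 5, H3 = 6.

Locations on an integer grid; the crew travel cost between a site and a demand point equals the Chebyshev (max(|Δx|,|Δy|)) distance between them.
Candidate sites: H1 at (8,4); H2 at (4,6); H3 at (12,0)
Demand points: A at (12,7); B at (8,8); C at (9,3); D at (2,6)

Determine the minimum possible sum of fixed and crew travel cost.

Open {H1}: assign each demand point to its cheapest open site.
  A→H1 4, B→H1 4, C→H1 1, D→H1 6
  crew travel cost 15, fixed 3 → total 18.
Compare {H1, H2}: crew travel cost 11 + fixed 8 = 19.
Compare {H2}: crew travel cost 19 + fixed 5 = 24.
Compare {H1, H3}: crew travel cost 15 + fixed 9 = 24.
All other subsets cost ≥ 19. Minimum total cost: 18.

18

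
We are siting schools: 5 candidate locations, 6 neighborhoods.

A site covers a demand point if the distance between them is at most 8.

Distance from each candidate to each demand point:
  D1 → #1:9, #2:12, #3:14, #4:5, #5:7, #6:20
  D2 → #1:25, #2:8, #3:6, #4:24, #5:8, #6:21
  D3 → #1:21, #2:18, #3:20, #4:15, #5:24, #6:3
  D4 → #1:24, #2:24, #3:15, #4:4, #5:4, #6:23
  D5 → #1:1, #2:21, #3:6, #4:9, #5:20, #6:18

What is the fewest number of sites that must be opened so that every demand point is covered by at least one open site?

Coverage sets (demand points within 8 of each site):
  D1: {#4, #5}
  D2: {#2, #3, #5}
  D3: {#6}
  D4: {#4, #5}
  D5: {#1, #3}
No 3 sites suffice: every size-3 union leaves at least one demand point uncovered.
But {D1, D2, D3, D5} covers everything, so the minimum is 4.

4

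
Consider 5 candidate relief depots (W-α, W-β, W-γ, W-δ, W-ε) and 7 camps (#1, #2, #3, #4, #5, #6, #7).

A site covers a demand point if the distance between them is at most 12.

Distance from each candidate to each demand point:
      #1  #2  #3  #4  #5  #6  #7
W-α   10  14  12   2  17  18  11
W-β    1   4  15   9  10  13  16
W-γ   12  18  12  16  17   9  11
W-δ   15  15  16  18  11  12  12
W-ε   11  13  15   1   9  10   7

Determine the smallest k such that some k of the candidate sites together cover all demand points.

2

Coverage sets (demand points within 12 of each site):
  W-α: {#1, #3, #4, #7}
  W-β: {#1, #2, #4, #5}
  W-γ: {#1, #3, #6, #7}
  W-δ: {#5, #6, #7}
  W-ε: {#1, #4, #5, #6, #7}
No single site covers all 7 demand points.
But {W-β, W-γ} covers everything, so the minimum is 2.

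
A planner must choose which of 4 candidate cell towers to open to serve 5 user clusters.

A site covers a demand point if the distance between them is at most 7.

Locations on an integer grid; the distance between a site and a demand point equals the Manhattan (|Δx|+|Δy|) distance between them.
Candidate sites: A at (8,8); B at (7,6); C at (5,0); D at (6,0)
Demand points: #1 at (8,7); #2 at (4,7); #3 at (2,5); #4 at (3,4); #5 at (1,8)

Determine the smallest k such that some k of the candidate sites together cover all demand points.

Coverage sets (demand points within 7 of each site):
  A: {#1, #2, #5}
  B: {#1, #2, #3, #4}
  C: {#4}
  D: {#4}
No single site covers all 5 demand points.
But {A, B} covers everything, so the minimum is 2.

2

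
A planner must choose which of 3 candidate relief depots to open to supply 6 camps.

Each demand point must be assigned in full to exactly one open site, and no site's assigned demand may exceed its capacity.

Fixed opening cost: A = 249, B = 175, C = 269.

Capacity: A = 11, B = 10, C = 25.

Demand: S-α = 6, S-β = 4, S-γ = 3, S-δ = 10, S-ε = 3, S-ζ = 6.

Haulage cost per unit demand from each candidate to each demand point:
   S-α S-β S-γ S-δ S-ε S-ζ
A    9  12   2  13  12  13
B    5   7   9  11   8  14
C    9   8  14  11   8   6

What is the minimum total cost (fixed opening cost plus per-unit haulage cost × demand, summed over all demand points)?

Open {B, C}; cheapest assignment that respects the capacities:
  B (cap 10, load 9): S-α, S-γ — cost 6×5 + 3×9 = 57
  C (cap 25, load 23): S-β, S-δ, S-ε, S-ζ — cost 4×8 + 10×11 + 3×8 + 6×6 = 202
  Shipping 259, fixed 444 → total 703.
  Any other capacity-feasible assignment to {B, C} ships for at least 259.
Compare {A, C}: its best feasible assignment gives total 780.
Compare {A, B, C}: its best feasible assignment gives total 927.
Every other set of open sites that can feasibly serve all demand totals ≥ 780 even under its best assignment. Minimum: 703.

703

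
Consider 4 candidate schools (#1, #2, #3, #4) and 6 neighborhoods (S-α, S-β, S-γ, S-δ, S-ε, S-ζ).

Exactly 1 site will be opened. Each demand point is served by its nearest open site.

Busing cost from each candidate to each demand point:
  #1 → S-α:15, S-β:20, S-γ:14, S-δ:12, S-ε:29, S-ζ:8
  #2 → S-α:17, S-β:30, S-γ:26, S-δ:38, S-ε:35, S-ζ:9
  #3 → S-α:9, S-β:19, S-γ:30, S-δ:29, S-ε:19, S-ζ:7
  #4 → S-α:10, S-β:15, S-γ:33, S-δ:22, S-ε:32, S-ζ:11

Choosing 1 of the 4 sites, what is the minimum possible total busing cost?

Open {#1}.
  S-α→#1 15, S-β→#1 20, S-γ→#1 14, S-δ→#1 12, S-ε→#1 29, S-ζ→#1 8  ⇒ total 98.
Compare {#3}: total 113.
Compare {#4}: total 123.
No size-1 selection does better; minimum is 98.

98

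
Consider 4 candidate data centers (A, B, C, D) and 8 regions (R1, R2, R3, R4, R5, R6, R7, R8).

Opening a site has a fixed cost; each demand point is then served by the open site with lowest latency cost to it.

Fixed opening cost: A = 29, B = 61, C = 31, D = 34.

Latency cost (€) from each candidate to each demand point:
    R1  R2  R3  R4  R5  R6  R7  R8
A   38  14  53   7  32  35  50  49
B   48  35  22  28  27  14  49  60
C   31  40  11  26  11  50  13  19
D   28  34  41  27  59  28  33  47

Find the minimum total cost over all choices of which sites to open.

201

Open {A, C}: assign each demand point to its cheapest open site.
  R1→C 31, R2→A 14, R3→C 11, R4→A 7, R5→C 11, R6→A 35, R7→C 13, R8→C 19
  latency cost 141, fixed 60 → total 201.
Compare {A, C, D}: latency cost 131 + fixed 94 = 225.
Compare {C}: latency cost 201 + fixed 31 = 232.
Compare {C, D}: latency cost 170 + fixed 65 = 235.
All other subsets cost ≥ 225. Minimum total cost: 201.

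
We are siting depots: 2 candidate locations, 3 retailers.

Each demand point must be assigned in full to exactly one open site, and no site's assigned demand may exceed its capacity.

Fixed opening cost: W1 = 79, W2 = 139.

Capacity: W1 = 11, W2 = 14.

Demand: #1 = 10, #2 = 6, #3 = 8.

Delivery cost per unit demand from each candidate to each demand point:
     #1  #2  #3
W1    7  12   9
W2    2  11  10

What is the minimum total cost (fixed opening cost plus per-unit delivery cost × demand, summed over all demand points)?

Open {W1, W2}; cheapest assignment that respects the capacities:
  W1 (cap 11, load 10): #1 — cost 10×7 = 70
  W2 (cap 14, load 14): #2, #3 — cost 6×11 + 8×10 = 146
  Shipping 216, fixed 218 → total 434.
  Any other capacity-feasible assignment to {W1, W2} ships for at least 216.
Total demand is 24 and no other set of sites has combined capacity ≥ 24, so {W1, W2} is the only feasible choice of open sites. Minimum: 434.

434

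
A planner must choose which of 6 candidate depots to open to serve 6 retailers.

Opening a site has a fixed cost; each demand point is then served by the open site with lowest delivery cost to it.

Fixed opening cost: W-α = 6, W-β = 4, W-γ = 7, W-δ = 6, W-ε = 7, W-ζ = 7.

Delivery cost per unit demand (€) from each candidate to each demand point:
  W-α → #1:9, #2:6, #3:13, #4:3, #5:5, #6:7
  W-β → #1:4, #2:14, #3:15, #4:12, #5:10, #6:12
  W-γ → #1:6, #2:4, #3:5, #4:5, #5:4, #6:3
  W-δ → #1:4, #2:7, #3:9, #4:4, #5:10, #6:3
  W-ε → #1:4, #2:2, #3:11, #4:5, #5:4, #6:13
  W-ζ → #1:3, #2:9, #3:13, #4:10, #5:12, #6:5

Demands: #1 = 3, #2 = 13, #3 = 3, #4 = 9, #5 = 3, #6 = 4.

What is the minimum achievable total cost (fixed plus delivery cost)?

124

Open {W-α, W-γ, W-ε}: assign each demand point to its cheapest open site.
  #1→W-ε 3×4=12, #2→W-ε 13×2=26, #3→W-γ 3×5=15, #4→W-α 9×3=27, #5→W-γ 3×4=12, #6→W-γ 4×3=12
  delivery cost 104, fixed 20 → total 124.
Compare {W-α, W-β, W-γ, W-ε}: delivery cost 104 + fixed 24 = 128.
Compare {W-α, W-γ, W-ε, W-ζ}: delivery cost 101 + fixed 27 = 128.
Compare {W-α, W-γ, W-δ, W-ε}: delivery cost 104 + fixed 26 = 130.
All other subsets cost ≥ 128. Minimum total cost: 124.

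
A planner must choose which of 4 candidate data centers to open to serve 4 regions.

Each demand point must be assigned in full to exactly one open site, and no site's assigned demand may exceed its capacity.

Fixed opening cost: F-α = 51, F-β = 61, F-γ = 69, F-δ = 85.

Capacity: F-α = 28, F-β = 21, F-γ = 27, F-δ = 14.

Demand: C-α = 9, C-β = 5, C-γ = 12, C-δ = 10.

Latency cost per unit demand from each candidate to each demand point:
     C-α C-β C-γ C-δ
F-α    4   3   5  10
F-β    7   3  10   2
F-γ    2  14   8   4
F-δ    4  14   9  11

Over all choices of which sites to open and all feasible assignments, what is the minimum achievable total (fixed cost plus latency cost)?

Open {F-α, F-β}; cheapest assignment that respects the capacities:
  F-α (cap 28, load 26): C-α, C-β, C-γ — cost 9×4 + 5×3 + 12×5 = 111
  F-β (cap 21, load 10): C-δ — cost 10×2 = 20
  Shipping 131, fixed 112 → total 243.
  Any other capacity-feasible assignment to {F-α, F-β} ships for at least 131.
Compare {F-α, F-γ}: its best feasible assignment gives total 253.
Compare {F-β, F-γ}: its best feasible assignment gives total 279.
Every other set of open sites that can feasibly serve all demand totals ≥ 253 even under its best assignment. Minimum: 243.

243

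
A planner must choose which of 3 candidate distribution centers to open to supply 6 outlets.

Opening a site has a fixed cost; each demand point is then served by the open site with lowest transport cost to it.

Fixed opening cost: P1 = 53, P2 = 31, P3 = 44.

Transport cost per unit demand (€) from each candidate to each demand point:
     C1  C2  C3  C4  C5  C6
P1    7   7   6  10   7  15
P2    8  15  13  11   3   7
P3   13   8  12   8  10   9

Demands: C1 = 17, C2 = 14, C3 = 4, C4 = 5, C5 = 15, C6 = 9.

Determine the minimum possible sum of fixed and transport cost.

483

Open {P1, P2}: assign each demand point to its cheapest open site.
  C1→P1 17×7=119, C2→P1 14×7=98, C3→P1 4×6=24, C4→P1 5×10=50, C5→P2 15×3=45, C6→P2 9×7=63
  transport cost 399, fixed 84 → total 483.
Compare {P1, P2, P3}: transport cost 389 + fixed 128 = 517.
Compare {P2, P3}: transport cost 444 + fixed 75 = 519.
Compare {P1, P3}: transport cost 467 + fixed 97 = 564.
All other subsets cost ≥ 517. Minimum total cost: 483.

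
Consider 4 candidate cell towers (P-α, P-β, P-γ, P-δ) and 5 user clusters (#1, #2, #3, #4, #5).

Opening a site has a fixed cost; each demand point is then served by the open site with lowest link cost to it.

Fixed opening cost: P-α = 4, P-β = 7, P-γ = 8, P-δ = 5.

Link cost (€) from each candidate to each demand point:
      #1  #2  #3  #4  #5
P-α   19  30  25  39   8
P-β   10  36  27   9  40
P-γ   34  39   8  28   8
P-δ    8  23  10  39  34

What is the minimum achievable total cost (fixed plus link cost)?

Open {P-α, P-β, P-δ}: assign each demand point to its cheapest open site.
  #1→P-δ 8, #2→P-δ 23, #3→P-δ 10, #4→P-β 9, #5→P-α 8
  link cost 58, fixed 16 → total 74.
Compare {P-β, P-γ, P-δ}: link cost 56 + fixed 20 = 76.
Compare {P-α, P-β, P-γ, P-δ}: link cost 56 + fixed 24 = 80.
Compare {P-α, P-β, P-γ}: link cost 65 + fixed 19 = 84.
All other subsets cost ≥ 76. Minimum total cost: 74.

74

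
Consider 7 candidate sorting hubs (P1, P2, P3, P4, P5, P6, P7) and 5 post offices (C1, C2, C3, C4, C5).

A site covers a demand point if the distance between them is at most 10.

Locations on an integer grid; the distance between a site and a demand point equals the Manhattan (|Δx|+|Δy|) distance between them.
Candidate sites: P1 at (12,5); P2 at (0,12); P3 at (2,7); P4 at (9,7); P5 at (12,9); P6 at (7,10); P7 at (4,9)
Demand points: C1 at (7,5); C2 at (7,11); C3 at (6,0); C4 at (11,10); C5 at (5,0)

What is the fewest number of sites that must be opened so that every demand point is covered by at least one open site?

2

Coverage sets (demand points within 10 of each site):
  P1: {C1, C4}
  P2: {C2}
  P3: {C1, C2, C5}
  P4: {C1, C2, C3, C4}
  P5: {C1, C2, C4}
  P6: {C1, C2, C4}
  P7: {C1, C2, C4, C5}
No single site covers all 5 demand points.
But {P3, P4} covers everything, so the minimum is 2.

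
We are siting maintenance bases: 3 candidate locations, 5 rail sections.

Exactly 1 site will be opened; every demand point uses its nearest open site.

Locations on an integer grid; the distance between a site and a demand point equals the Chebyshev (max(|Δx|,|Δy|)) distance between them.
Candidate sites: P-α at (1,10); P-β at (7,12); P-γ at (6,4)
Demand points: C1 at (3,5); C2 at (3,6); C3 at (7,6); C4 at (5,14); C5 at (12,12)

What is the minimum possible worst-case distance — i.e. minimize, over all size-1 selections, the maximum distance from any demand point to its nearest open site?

7

Open {P-β}.
  Farthest demand point is C1 at distance 7 (to P-β); all others are ≤ 7.
With {P-γ} the worst case is 10.
With {P-α} the worst case is 11.
No size-1 selection achieves below 7.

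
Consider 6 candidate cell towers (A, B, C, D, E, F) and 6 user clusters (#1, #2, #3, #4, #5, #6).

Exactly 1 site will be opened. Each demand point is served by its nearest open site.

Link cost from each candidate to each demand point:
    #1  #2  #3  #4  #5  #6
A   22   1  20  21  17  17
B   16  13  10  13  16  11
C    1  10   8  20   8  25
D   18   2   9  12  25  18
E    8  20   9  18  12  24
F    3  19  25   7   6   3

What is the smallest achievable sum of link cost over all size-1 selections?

Open {F}.
  #1→F 3, #2→F 19, #3→F 25, #4→F 7, #5→F 6, #6→F 3  ⇒ total 63.
Compare {C}: total 72.
Compare {B}: total 79.
No size-1 selection does better; minimum is 63.

63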